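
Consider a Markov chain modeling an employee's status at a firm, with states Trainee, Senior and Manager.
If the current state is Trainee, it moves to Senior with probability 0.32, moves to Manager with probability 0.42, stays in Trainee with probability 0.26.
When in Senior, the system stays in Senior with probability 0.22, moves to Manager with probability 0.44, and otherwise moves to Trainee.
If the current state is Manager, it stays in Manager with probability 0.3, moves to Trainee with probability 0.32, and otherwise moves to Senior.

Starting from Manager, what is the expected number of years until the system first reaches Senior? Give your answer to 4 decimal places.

Let t(s) be the expected number of years to first reach Senior from state s, with t(Senior) = 0. Conditioning on the first year:
t(Trainee) = 1 + 0.26·t(Trainee) + 0.42·t(Manager)
t(Manager) = 1 + 0.32·t(Trainee) + 0.3·t(Manager)
Solving: t(Trainee) = 2.9197, t(Manager) = 2.7633.
Expected years from Manager to Senior: 2.7633.

2.7633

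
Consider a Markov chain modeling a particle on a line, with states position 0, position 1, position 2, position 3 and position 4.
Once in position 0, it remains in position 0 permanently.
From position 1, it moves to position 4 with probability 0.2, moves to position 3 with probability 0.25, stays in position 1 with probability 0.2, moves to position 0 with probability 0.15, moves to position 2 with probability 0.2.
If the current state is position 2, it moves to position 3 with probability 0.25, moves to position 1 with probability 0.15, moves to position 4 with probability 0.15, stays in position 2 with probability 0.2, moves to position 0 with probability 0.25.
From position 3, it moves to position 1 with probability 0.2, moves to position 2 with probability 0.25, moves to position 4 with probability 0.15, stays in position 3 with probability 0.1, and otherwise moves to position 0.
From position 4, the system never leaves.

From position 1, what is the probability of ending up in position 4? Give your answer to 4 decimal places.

Let h(s) be the probability of absorption at position 4 starting from transient state s. Then h(position 4) = 1 and h(position 0) = 0. By first-step analysis:
h(position 1) = 0.15·0 + 0.2·h(position 1) + 0.2·h(position 2) + 0.25·h(position 3) + 0.2·1
h(position 2) = 0.25·0 + 0.15·h(position 1) + 0.2·h(position 2) + 0.25·h(position 3) + 0.15·1
h(position 3) = 0.3·0 + 0.2·h(position 1) + 0.25·h(position 2) + 0.1·h(position 3) + 0.15·1
Solving: h(position 1) = 0.4672, h(position 2) = 0.3938, h(position 3) = 0.3799.
Starting from position 1, the probability is 0.4672.

0.4672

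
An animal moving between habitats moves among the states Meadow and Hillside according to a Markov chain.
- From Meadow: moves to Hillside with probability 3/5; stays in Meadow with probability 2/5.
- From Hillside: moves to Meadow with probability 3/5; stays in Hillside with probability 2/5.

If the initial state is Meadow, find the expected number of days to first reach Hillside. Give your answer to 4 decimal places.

Let t(s) be the expected number of days to first reach Hillside from state s, with t(Hillside) = 0. Conditioning on the first day:
t(Meadow) = 1 + 0.4·t(Meadow)
Solving: t(Meadow) = 1.6667.
Expected days from Meadow to Hillside: 1.6667.

1.6667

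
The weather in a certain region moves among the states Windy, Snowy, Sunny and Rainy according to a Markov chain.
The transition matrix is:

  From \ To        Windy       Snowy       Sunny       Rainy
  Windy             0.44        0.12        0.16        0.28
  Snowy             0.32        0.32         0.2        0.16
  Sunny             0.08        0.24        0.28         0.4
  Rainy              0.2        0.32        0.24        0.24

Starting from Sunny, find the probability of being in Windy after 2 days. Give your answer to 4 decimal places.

Propagate the distribution vector 2 days from Sunny.
After 0 days: (0.0000, 0.0000, 1.0000, 0.0000)
After 1 day: (0.0800, 0.2400, 0.2800, 0.4000)
After 2 days: (0.2144, 0.2816, 0.2352, 0.2688)
P(in Windy after 2 days) = 0.2144

0.2144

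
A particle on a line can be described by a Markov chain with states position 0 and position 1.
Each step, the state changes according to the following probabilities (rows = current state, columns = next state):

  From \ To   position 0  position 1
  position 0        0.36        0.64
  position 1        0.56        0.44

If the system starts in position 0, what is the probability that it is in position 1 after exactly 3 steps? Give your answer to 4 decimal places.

0.5376

Propagate the distribution vector 3 steps from position 0.
After 0 steps: (1.0000, 0.0000)
After 1 step: (0.3600, 0.6400)
After 2 steps: (0.4880, 0.5120)
After 3 steps: (0.4624, 0.5376)
P(in position 1 after 3 steps) = 0.5376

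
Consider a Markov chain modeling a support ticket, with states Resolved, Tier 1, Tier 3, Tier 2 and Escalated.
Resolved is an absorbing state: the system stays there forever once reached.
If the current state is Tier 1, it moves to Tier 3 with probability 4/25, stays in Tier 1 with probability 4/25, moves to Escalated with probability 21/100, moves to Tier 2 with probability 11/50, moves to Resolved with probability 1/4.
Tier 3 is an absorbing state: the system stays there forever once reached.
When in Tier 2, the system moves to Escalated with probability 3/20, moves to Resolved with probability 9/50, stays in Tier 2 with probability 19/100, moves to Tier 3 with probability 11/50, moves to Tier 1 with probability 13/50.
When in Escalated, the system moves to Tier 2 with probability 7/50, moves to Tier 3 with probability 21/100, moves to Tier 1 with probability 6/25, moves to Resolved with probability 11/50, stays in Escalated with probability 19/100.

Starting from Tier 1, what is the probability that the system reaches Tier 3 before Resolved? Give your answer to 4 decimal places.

0.4409

Let h(s) be the probability of absorption at Tier 3 starting from transient state s. Then h(Tier 3) = 1 and h(Resolved) = 0. By first-step analysis:
h(Tier 1) = 0.25·0 + 0.16·h(Tier 1) + 0.16·1 + 0.22·h(Tier 2) + 0.21·h(Escalated)
h(Tier 2) = 0.18·0 + 0.26·h(Tier 1) + 0.22·1 + 0.19·h(Tier 2) + 0.15·h(Escalated)
h(Escalated) = 0.22·0 + 0.24·h(Tier 1) + 0.21·1 + 0.14·h(Tier 2) + 0.19·h(Escalated)
Solving: h(Tier 1) = 0.4409, h(Tier 2) = 0.5014, h(Escalated) = 0.4766.
Starting from Tier 1, the probability is 0.4409.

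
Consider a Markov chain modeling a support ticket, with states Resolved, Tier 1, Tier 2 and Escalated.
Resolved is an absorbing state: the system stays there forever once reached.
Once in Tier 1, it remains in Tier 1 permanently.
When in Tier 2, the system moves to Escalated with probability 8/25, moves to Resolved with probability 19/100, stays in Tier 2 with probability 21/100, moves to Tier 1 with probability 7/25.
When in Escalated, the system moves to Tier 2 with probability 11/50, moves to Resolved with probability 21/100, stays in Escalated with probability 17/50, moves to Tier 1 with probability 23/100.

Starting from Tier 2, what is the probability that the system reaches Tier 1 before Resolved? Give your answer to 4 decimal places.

Let h(s) be the probability of absorption at Tier 1 starting from transient state s. Then h(Tier 1) = 1 and h(Resolved) = 0. By first-step analysis:
h(Tier 2) = 0.19·0 + 0.28·1 + 0.21·h(Tier 2) + 0.32·h(Escalated)
h(Escalated) = 0.21·0 + 0.23·1 + 0.22·h(Tier 2) + 0.34·h(Escalated)
Solving: h(Tier 2) = 0.5729, h(Escalated) = 0.5395.
Starting from Tier 2, the probability is 0.5729.

0.5729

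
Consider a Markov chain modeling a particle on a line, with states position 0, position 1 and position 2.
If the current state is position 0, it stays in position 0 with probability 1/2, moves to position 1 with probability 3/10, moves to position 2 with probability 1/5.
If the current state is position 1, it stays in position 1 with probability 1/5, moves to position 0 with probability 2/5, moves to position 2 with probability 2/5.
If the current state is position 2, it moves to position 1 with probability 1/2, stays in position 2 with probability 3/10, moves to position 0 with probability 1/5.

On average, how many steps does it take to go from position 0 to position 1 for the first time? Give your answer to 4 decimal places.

Let t(s) be the expected number of steps to first reach position 1 from state s, with t(position 1) = 0. Conditioning on the first step:
t(position 0) = 1 + 0.5·t(position 0) + 0.2·t(position 2)
t(position 2) = 1 + 0.2·t(position 0) + 0.3·t(position 2)
Solving: t(position 0) = 2.9032, t(position 2) = 2.2581.
Expected steps from position 0 to position 1: 2.9032.

2.9032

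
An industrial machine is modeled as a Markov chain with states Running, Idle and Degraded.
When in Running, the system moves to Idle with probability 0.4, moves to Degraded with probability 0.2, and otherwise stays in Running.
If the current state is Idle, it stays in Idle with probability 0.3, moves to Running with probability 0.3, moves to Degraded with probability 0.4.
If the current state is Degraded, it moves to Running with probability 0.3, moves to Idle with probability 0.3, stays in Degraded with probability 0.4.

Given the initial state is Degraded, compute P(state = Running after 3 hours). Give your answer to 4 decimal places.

Propagate the distribution vector 3 hours from Degraded.
After 0 hours: (0.0000, 0.0000, 1.0000)
After 1 hour: (0.3000, 0.3000, 0.4000)
After 2 hours: (0.3300, 0.3300, 0.3400)
After 3 hours: (0.3330, 0.3330, 0.3340)
P(in Running after 3 hours) = 0.3330

0.3330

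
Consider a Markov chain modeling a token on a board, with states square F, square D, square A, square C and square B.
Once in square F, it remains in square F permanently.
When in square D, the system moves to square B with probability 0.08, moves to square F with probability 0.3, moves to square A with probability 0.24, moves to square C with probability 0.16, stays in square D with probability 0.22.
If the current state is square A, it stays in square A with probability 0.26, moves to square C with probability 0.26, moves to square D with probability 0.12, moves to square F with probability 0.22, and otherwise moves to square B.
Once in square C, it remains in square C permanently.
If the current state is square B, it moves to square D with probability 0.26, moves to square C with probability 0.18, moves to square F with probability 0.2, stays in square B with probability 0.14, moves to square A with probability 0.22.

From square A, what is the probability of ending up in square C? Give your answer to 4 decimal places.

0.5048

Let h(s) be the probability of absorption at square C starting from transient state s. Then h(square C) = 1 and h(square F) = 0. By first-step analysis:
h(square D) = 0.3·0 + 0.22·h(square D) + 0.24·h(square A) + 0.16·1 + 0.08·h(square B)
h(square A) = 0.22·0 + 0.12·h(square D) + 0.26·h(square A) + 0.26·1 + 0.14·h(square B)
h(square B) = 0.2·0 + 0.26·h(square D) + 0.22·h(square A) + 0.18·1 + 0.14·h(square B)
Solving: h(square D) = 0.4078, h(square A) = 0.5048, h(square B) = 0.4617.
Starting from square A, the probability is 0.5048.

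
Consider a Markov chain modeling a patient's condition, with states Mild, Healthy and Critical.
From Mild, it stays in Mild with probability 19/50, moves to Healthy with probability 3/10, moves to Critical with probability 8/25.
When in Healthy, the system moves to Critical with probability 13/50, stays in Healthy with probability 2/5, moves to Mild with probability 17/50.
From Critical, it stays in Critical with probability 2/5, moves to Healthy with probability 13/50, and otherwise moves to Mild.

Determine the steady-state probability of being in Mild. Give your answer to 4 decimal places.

0.3542

Let the stationary distribution be π with π = πP and π_1 + π_2 + π_3 = 1.
π_1 = 0.38·π_1 + 0.34·π_2 + 0.34·π_3
π_2 = 0.3·π_1 + 0.4·π_2 + 0.26·π_3
Solving with the normalization constraint gives π = (0.3542, 0.3188, 0.3270).
So the stationary probability of Mild is 0.3542.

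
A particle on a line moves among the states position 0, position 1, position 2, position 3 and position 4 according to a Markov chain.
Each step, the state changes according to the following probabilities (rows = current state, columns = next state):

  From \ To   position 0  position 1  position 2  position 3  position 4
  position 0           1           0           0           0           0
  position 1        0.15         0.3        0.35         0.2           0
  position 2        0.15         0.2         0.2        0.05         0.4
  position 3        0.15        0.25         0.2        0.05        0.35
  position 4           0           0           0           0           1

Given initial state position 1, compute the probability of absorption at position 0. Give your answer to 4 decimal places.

Let h(s) be the probability of absorption at position 0 starting from transient state s. Then h(position 0) = 1 and h(position 4) = 0. By first-step analysis:
h(position 1) = 0.15·1 + 0.3·h(position 1) + 0.35·h(position 2) + 0.2·h(position 3)
h(position 2) = 0.15·1 + 0.2·h(position 1) + 0.2·h(position 2) + 0.05·h(position 3) + 0.4·0
h(position 3) = 0.15·1 + 0.25·h(position 1) + 0.2·h(position 2) + 0.05·h(position 3) + 0.35·0
Solving: h(position 1) = 0.4801, h(position 2) = 0.3296, h(position 3) = 0.3536.
Starting from position 1, the probability is 0.4801.

0.4801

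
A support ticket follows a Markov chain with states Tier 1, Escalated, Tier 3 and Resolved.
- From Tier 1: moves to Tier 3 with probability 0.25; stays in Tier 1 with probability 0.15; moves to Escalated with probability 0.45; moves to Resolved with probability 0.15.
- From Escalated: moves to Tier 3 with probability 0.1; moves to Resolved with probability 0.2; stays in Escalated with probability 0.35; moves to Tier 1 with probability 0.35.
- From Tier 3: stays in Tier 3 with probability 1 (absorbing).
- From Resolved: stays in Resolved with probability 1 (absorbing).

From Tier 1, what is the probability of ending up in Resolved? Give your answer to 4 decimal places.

Let h(s) be the probability of absorption at Resolved starting from transient state s. Then h(Resolved) = 1 and h(Tier 3) = 0. By first-step analysis:
h(Tier 1) = 0.15·h(Tier 1) + 0.45·h(Escalated) + 0.25·0 + 0.15·1
h(Escalated) = 0.35·h(Tier 1) + 0.35·h(Escalated) + 0.1·0 + 0.2·1
Solving: h(Tier 1) = 0.4747, h(Escalated) = 0.5633.
Starting from Tier 1, the probability is 0.4747.

0.4747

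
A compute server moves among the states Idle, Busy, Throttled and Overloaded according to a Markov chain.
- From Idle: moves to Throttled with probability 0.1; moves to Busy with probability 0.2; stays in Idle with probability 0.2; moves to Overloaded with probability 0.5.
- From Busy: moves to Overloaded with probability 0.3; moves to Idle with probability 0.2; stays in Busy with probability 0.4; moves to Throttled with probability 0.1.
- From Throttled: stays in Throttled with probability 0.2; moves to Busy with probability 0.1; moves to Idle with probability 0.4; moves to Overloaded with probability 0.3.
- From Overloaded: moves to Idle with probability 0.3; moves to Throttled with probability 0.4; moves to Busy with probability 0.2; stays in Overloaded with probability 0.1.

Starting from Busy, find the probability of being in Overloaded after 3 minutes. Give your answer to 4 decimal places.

0.2940

Propagate the distribution vector 3 minutes from Busy.
After 0 minutes: (0.0000, 1.0000, 0.0000, 0.0000)
After 1 minute: (0.2000, 0.4000, 0.1000, 0.3000)
After 2 minutes: (0.2500, 0.2700, 0.2000, 0.2800)
After 3 minutes: (0.2680, 0.2340, 0.2040, 0.2940)
P(in Overloaded after 3 minutes) = 0.2940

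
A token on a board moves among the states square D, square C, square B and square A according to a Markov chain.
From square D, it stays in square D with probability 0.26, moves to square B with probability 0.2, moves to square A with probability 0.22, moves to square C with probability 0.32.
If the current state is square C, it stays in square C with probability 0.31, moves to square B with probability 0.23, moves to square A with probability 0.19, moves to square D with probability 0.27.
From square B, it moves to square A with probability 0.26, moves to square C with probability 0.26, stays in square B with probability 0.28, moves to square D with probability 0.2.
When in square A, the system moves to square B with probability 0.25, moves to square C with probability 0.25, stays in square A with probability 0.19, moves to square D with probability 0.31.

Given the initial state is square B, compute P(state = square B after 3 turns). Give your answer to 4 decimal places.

Propagate the distribution vector 3 turns from square B.
After 0 turns: (0.0000, 0.0000, 1.0000, 0.0000)
After 1 turn: (0.2000, 0.2600, 0.2800, 0.2600)
After 2 turns: (0.2588, 0.2824, 0.2432, 0.2156)
After 3 turns: (0.2590, 0.2875, 0.2387, 0.2148)
P(in square B after 3 turns) = 0.2387

0.2387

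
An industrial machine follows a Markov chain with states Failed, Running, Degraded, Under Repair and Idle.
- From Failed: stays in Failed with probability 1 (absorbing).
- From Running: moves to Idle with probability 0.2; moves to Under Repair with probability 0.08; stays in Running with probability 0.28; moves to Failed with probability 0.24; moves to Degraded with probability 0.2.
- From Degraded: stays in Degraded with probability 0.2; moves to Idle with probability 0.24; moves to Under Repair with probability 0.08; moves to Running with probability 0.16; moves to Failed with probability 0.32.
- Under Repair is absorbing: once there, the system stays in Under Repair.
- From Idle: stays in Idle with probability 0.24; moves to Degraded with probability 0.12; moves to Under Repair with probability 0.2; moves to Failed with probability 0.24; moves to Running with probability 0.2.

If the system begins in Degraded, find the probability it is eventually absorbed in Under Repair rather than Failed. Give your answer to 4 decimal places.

Let h(s) be the probability of absorption at Under Repair starting from transient state s. Then h(Under Repair) = 1 and h(Failed) = 0. By first-step analysis:
h(Running) = 0.24·0 + 0.28·h(Running) + 0.2·h(Degraded) + 0.08·1 + 0.2·h(Idle)
h(Degraded) = 0.32·0 + 0.16·h(Running) + 0.2·h(Degraded) + 0.08·1 + 0.24·h(Idle)
h(Idle) = 0.24·0 + 0.2·h(Running) + 0.12·h(Degraded) + 0.2·1 + 0.24·h(Idle)
Solving: h(Running) = 0.2938, h(Degraded) = 0.2739, h(Idle) = 0.3837.
Starting from Degraded, the probability is 0.2739.

0.2739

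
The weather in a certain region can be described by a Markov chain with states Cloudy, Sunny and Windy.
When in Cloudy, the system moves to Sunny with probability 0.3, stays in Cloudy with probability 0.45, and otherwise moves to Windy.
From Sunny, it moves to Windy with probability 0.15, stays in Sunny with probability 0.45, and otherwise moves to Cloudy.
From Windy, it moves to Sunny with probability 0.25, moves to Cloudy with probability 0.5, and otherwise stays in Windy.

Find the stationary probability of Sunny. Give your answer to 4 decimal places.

Let the stationary distribution be π with π = πP and π_1 + π_2 + π_3 = 1.
π_1 = 0.45·π_1 + 0.4·π_2 + 0.5·π_3
π_2 = 0.3·π_1 + 0.45·π_2 + 0.25·π_3
Solving with the normalization constraint gives π = (0.4438, 0.3402, 0.2160).
So the stationary probability of Sunny is 0.3402.

0.3402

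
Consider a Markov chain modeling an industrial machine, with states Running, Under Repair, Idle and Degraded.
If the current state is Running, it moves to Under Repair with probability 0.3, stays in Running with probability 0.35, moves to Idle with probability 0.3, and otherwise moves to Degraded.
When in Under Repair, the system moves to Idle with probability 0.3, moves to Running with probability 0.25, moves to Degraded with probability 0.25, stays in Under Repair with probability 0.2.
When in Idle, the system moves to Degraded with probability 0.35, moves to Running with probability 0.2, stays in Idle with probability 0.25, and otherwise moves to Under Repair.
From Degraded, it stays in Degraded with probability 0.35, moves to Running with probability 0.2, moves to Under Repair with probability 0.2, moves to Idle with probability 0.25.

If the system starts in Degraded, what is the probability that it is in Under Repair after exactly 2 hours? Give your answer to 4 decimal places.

Propagate the distribution vector 2 hours from Degraded.
After 0 hours: (0.0000, 0.0000, 0.0000, 1.0000)
After 1 hour: (0.2000, 0.2000, 0.2500, 0.3500)
After 2 hours: (0.2400, 0.2200, 0.2700, 0.2700)
P(in Under Repair after 2 hours) = 0.2200

0.2200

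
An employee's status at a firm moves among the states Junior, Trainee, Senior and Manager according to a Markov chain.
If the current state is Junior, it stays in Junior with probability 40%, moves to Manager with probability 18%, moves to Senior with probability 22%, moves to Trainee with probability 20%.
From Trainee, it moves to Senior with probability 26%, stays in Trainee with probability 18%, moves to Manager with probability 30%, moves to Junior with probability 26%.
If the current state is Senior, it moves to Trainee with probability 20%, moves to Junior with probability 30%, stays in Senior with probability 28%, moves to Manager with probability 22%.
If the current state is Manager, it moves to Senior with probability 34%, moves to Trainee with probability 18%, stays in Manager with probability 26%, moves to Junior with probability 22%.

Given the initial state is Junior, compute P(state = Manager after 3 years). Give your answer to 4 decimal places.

Propagate the distribution vector 3 years from Junior.
After 0 years: (1.0000, 0.0000, 0.0000, 0.0000)
After 1 year: (0.4000, 0.2000, 0.2200, 0.1800)
After 2 years: (0.3176, 0.1924, 0.2628, 0.2272)
After 3 years: (0.3059, 0.1916, 0.2707, 0.2318)
P(in Manager after 3 years) = 0.2318

0.2318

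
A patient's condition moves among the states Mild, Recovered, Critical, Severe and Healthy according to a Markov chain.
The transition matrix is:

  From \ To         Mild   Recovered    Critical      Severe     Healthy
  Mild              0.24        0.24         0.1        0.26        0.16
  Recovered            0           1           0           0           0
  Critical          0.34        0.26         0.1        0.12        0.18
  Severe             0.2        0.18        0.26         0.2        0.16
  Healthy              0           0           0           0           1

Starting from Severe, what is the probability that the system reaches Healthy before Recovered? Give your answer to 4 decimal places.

0.4388

Let h(s) be the probability of absorption at Healthy starting from transient state s. Then h(Healthy) = 1 and h(Recovered) = 0. By first-step analysis:
h(Mild) = 0.24·h(Mild) + 0.24·0 + 0.1·h(Critical) + 0.26·h(Severe) + 0.16·1
h(Critical) = 0.34·h(Mild) + 0.26·0 + 0.1·h(Critical) + 0.12·h(Severe) + 0.18·1
h(Severe) = 0.2·h(Mild) + 0.18·0 + 0.26·h(Critical) + 0.2·h(Severe) + 0.16·1
Solving: h(Mild) = 0.4153, h(Critical) = 0.4154, h(Severe) = 0.4388.
Starting from Severe, the probability is 0.4388.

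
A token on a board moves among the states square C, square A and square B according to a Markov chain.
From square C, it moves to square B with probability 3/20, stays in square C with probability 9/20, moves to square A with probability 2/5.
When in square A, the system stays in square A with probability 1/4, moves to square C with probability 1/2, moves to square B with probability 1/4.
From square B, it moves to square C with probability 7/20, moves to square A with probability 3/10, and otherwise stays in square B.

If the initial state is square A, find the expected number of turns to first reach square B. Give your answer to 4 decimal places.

Let t(s) be the expected number of turns to first reach square B from state s, with t(square B) = 0. Conditioning on the first turn:
t(square C) = 1 + 0.45·t(square C) + 0.4·t(square A)
t(square A) = 1 + 0.5·t(square C) + 0.25·t(square A)
Solving: t(square C) = 5.4118, t(square A) = 4.9412.
Expected turns from square A to square B: 4.9412.

4.9412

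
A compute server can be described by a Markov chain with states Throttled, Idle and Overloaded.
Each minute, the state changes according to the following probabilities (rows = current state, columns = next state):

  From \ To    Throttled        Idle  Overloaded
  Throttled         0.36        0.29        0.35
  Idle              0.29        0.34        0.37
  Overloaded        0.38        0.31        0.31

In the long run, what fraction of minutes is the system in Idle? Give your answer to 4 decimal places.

0.3125

Let the stationary distribution be π with π = πP and π_1 + π_2 + π_3 = 1.
π_1 = 0.36·π_1 + 0.29·π_2 + 0.38·π_3
π_2 = 0.29·π_1 + 0.34·π_2 + 0.31·π_3
Solving with the normalization constraint gives π = (0.3450, 0.3125, 0.3425).
So the stationary probability of Idle is 0.3125.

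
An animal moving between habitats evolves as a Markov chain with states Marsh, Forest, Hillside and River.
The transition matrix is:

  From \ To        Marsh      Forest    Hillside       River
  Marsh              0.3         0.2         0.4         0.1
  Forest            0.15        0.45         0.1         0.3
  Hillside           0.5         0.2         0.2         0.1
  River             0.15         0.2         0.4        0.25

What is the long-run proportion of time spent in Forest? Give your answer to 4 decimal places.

0.2667

Let the stationary distribution be π with π = πP and π_1 + π_2 + π_3 + π_4 = 1.
π_1 = 0.3·π_1 + 0.15·π_2 + 0.5·π_3 + 0.15·π_4
π_2 = 0.2·π_1 + 0.45·π_2 + 0.2·π_3 + 0.2·π_4
π_3 = 0.4·π_1 + 0.1·π_2 + 0.2·π_3 + 0.4·π_4
Solving with the normalization constraint gives π = (0.2863, 0.2667, 0.2667, 0.1804).
So the stationary probability of Forest is 0.2667.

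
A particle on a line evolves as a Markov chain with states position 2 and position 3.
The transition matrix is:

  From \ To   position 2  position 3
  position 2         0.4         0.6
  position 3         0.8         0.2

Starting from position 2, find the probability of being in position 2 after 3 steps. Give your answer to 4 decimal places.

Propagate the distribution vector 3 steps from position 2.
After 0 steps: (1.0000, 0.0000)
After 1 step: (0.4000, 0.6000)
After 2 steps: (0.6400, 0.3600)
After 3 steps: (0.5440, 0.4560)
P(in position 2 after 3 steps) = 0.5440

0.5440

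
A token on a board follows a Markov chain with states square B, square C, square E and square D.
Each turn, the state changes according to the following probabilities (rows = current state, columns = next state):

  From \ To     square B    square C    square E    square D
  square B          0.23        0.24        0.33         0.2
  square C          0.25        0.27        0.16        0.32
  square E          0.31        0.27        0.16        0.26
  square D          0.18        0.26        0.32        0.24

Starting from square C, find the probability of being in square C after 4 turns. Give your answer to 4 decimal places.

0.2602

Propagate the distribution vector 4 turns from square C.
After 0 turns: (0.0000, 1.0000, 0.0000, 0.0000)
After 1 turn: (0.2500, 0.2700, 0.1600, 0.3200)
After 2 turns: (0.2322, 0.2593, 0.2537, 0.2548)
After 3 turns: (0.2427, 0.2605, 0.2402, 0.2565)
After 4 turns: (0.2416, 0.2602, 0.2423, 0.2559)
P(in square C after 4 turns) = 0.2602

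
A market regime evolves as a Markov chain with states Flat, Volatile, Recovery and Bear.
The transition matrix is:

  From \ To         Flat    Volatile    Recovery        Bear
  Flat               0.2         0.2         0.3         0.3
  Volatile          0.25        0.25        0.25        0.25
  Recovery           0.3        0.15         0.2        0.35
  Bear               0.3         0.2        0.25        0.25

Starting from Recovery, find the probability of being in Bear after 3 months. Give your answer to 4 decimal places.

0.2886

Propagate the distribution vector 3 months from Recovery.
After 0 months: (0.0000, 0.0000, 1.0000, 0.0000)
After 1 month: (0.3000, 0.1500, 0.2000, 0.3500)
After 2 months: (0.2625, 0.1975, 0.2550, 0.2850)
After 3 months: (0.2639, 0.1971, 0.2504, 0.2886)
P(in Bear after 3 months) = 0.2886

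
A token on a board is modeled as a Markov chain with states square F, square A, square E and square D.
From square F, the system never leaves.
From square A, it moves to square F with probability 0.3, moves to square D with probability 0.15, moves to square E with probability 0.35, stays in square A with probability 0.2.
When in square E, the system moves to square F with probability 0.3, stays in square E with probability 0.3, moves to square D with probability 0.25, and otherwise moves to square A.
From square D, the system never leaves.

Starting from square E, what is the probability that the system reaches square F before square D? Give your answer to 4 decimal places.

Let h(s) be the probability of absorption at square F starting from transient state s. Then h(square F) = 1 and h(square D) = 0. By first-step analysis:
h(square A) = 0.3·1 + 0.2·h(square A) + 0.35·h(square E) + 0.15·0
h(square E) = 0.3·1 + 0.15·h(square A) + 0.3·h(square E) + 0.25·0
Solving: h(square A) = 0.6207, h(square E) = 0.5616.
Starting from square E, the probability is 0.5616.

0.5616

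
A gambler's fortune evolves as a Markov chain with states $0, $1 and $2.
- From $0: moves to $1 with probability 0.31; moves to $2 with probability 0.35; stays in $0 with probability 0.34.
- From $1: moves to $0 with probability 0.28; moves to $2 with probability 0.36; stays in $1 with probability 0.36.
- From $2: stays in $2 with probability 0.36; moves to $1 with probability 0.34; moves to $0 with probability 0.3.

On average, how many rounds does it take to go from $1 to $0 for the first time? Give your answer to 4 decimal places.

3.4819

Let t(s) be the expected number of rounds to first reach $0 from state s, with t($0) = 0. Conditioning on the first round:
t($1) = 1 + 0.36·t($1) + 0.36·t($2)
t($2) = 1 + 0.34·t($1) + 0.36·t($2)
Solving: t($1) = 3.4819, t($2) = 3.4123.
Expected rounds from $1 to $0: 3.4819.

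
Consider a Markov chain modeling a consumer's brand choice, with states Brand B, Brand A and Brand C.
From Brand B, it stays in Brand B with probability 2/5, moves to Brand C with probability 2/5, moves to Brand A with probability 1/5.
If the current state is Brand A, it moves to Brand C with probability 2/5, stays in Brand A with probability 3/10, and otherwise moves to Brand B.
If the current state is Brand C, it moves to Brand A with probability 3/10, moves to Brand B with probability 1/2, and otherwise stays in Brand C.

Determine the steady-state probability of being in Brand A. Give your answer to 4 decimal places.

Let the stationary distribution be π with π = πP and π_1 + π_2 + π_3 = 1.
π_1 = 0.4·π_1 + 0.3·π_2 + 0.5·π_3
π_2 = 0.2·π_1 + 0.3·π_2 + 0.3·π_3
Solving with the normalization constraint gives π = (0.4074, 0.2593, 0.3333).
So the stationary probability of Brand A is 0.2593.

0.2593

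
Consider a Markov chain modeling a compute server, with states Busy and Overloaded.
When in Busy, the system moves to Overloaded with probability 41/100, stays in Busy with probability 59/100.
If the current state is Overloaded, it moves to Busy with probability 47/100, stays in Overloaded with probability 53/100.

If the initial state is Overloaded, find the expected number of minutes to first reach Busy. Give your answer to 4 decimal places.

2.1277

Let t(s) be the expected number of minutes to first reach Busy from state s, with t(Busy) = 0. Conditioning on the first minute:
t(Overloaded) = 1 + 0.53·t(Overloaded)
Solving: t(Overloaded) = 2.1277.
Expected minutes from Overloaded to Busy: 2.1277.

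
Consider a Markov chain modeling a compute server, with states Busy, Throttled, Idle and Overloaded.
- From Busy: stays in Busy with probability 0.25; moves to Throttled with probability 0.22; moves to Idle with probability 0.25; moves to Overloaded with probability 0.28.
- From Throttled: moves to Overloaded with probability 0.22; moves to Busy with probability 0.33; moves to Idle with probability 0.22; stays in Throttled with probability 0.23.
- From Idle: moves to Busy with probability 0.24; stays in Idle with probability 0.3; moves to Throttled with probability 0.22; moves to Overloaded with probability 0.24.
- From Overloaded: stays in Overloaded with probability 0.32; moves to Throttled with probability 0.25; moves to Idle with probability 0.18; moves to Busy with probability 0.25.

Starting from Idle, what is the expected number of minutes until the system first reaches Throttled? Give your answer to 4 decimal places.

4.3832

Let t(s) be the expected number of minutes to first reach Throttled from state s, with t(Throttled) = 0. Conditioning on the first minute:
t(Busy) = 1 + 0.25·t(Busy) + 0.25·t(Idle) + 0.28·t(Overloaded)
t(Idle) = 1 + 0.24·t(Busy) + 0.3·t(Idle) + 0.24·t(Overloaded)
t(Overloaded) = 1 + 0.25·t(Busy) + 0.18·t(Idle) + 0.32·t(Overloaded)
Solving: t(Busy) = 4.3774, t(Idle) = 4.3832, t(Overloaded) = 4.2402.
Expected minutes from Idle to Throttled: 4.3832.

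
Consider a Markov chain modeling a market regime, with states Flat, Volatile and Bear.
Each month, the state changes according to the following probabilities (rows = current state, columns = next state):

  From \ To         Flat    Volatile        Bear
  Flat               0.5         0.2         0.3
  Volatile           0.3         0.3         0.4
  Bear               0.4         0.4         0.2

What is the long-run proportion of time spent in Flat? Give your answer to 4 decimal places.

0.4124

Let the stationary distribution be π with π = πP and π_1 + π_2 + π_3 = 1.
π_1 = 0.5·π_1 + 0.3·π_2 + 0.4·π_3
π_2 = 0.2·π_1 + 0.3·π_2 + 0.4·π_3
Solving with the normalization constraint gives π = (0.4124, 0.2887, 0.2990).
So the stationary probability of Flat is 0.4124.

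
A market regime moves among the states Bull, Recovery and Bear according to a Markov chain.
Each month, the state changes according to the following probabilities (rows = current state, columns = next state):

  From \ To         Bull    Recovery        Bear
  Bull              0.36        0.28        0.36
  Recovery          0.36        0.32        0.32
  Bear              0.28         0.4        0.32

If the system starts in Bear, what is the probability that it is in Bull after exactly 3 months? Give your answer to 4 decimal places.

0.3335

Propagate the distribution vector 3 months from Bear.
After 0 months: (0.0000, 0.0000, 1.0000)
After 1 month: (0.2800, 0.4000, 0.3200)
After 2 months: (0.3344, 0.3344, 0.3312)
After 3 months: (0.3335, 0.3331, 0.3334)
P(in Bull after 3 months) = 0.3335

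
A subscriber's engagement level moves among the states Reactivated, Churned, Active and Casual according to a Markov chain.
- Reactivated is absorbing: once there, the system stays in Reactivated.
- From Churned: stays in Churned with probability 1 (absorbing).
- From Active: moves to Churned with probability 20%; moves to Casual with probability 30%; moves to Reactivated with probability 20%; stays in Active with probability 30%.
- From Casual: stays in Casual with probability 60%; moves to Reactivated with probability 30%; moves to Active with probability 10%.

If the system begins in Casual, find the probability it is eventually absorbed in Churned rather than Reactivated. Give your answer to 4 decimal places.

Let h(s) be the probability of absorption at Churned starting from transient state s. Then h(Churned) = 1 and h(Reactivated) = 0. By first-step analysis:
h(Active) = 0.2·0 + 0.2·1 + 0.3·h(Active) + 0.3·h(Casual)
h(Casual) = 0.3·0 + 0.1·h(Active) + 0.6·h(Casual)
Solving: h(Active) = 0.3200, h(Casual) = 0.0800.
Starting from Casual, the probability is 0.0800.

0.0800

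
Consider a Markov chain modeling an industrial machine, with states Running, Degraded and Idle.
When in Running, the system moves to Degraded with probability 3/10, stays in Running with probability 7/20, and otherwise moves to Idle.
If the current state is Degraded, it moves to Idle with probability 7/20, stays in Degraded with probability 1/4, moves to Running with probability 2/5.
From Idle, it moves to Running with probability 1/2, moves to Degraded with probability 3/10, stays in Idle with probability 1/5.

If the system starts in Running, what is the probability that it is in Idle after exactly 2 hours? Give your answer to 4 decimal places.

0.2975

Sum over the intermediate state after 1 hour:
P = P(Running→Running)·P(Running→Idle) + P(Running→Degraded)·P(Degraded→Idle) + P(Running→Idle)·P(Idle→Idle)
  = 0.35×0.35 + 0.3×0.35 + 0.35×0.2
  = 0.1225 + 0.1050 + 0.0700 = 0.2975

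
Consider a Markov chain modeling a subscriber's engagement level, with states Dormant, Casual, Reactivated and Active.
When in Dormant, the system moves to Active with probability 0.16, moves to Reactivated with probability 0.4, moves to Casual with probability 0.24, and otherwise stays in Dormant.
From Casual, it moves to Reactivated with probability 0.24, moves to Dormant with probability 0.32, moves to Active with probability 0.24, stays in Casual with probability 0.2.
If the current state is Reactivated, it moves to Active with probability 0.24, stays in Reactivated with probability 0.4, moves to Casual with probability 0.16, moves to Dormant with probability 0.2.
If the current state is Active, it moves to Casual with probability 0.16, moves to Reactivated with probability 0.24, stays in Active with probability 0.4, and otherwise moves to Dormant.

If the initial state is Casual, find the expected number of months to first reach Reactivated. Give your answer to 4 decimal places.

3.5557

Let t(s) be the expected number of months to first reach Reactivated from state s, with t(Reactivated) = 0. Conditioning on the first month:
t(Dormant) = 1 + 0.2·t(Dormant) + 0.24·t(Casual) + 0.16·t(Active)
t(Casual) = 1 + 0.32·t(Dormant) + 0.2·t(Casual) + 0.24·t(Active)
t(Active) = 1 + 0.2·t(Dormant) + 0.16·t(Casual) + 0.4·t(Active)
Solving: t(Dormant) = 3.0425, t(Casual) = 3.5557, t(Active) = 3.6290.
Expected months from Casual to Reactivated: 3.5557.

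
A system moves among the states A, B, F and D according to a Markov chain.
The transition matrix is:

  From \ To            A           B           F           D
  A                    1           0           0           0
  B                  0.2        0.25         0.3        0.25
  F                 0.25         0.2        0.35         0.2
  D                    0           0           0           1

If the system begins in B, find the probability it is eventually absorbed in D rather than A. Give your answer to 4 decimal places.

0.5205

Let h(s) be the probability of absorption at D starting from transient state s. Then h(D) = 1 and h(A) = 0. By first-step analysis:
h(B) = 0.2·0 + 0.25·h(B) + 0.3·h(F) + 0.25·1
h(F) = 0.25·0 + 0.2·h(B) + 0.35·h(F) + 0.2·1
Solving: h(B) = 0.5205, h(F) = 0.4678.
Starting from B, the probability is 0.5205.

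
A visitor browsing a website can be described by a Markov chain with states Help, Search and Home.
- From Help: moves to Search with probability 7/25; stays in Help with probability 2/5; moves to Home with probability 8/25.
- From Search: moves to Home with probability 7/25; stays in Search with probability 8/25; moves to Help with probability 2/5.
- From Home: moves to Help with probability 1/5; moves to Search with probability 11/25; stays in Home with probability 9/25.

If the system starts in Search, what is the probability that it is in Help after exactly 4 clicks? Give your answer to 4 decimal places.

0.3362

Propagate the distribution vector 4 clicks from Search.
After 0 clicks: (0.0000, 1.0000, 0.0000)
After 1 click: (0.4000, 0.3200, 0.2800)
After 2 clicks: (0.3440, 0.3376, 0.3184)
After 3 clicks: (0.3363, 0.3444, 0.3192)
After 4 clicks: (0.3362, 0.3449, 0.3190)
P(in Help after 4 clicks) = 0.3362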